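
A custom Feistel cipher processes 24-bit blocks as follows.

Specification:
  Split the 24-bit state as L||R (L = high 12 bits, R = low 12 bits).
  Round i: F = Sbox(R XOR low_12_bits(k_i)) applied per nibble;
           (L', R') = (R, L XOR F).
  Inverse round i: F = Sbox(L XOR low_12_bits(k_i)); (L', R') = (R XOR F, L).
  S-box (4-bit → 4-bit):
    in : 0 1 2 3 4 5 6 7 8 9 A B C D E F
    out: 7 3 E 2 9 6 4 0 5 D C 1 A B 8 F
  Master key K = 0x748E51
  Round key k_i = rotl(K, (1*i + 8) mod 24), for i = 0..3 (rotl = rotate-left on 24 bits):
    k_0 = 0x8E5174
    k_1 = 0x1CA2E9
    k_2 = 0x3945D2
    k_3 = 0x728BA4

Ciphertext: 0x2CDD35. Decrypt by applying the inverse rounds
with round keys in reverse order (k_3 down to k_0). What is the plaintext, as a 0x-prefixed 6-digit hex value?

s_0 = ciphertext = 0x2CDD35
s_1 = InvRound(s_0, k_3) = 0x0782CD
s_2 = InvRound(s_1, k_2) = 0x401078
s_3 = InvRound(s_2, k_1) = 0x4FD401
s_4 = InvRound(s_3, k_0) = 0x25C4FD

0x25C4FD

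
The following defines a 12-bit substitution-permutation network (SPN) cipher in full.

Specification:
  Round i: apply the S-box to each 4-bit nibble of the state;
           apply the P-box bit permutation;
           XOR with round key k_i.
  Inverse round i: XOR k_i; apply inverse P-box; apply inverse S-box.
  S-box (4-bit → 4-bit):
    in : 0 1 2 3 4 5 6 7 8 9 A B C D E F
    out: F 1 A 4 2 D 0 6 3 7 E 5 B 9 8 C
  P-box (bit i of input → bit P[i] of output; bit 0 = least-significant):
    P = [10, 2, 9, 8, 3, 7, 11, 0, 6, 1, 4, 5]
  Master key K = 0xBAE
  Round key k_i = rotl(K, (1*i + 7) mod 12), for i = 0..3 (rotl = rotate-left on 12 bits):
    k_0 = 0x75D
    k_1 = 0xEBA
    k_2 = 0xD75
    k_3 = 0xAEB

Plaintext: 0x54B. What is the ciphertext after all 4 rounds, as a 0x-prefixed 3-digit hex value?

0xDFA

s_0 = plaintext = 0x54B
s_1 = Round(s_0, k_0) = 0x1AD
s_2 = Round(s_1, k_1) = 0x37B
s_3 = Round(s_2, k_2) = 0x3E5
s_4 = Round(s_3, k_3) = 0xDFA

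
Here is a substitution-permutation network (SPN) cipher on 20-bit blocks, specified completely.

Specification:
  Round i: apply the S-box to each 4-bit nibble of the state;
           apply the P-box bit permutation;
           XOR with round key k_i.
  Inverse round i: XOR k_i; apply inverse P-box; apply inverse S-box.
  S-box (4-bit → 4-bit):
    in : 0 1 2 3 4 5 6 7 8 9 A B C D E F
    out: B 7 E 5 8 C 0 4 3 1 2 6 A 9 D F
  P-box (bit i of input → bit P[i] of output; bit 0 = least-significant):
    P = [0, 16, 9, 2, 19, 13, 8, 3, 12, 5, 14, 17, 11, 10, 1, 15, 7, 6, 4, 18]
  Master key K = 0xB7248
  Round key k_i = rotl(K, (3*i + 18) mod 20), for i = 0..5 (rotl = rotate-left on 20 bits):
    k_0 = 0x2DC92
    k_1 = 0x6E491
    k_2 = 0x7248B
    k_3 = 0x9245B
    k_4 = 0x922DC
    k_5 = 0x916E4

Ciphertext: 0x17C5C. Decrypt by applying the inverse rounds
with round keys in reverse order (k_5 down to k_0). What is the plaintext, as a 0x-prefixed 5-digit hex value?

0x3C3F2

s_0 = ciphertext = 0x17C5C
s_1 = InvRound(s_0, k_5) = 0x39B07
s_2 = InvRound(s_1, k_4) = 0x1EDF9
s_3 = InvRound(s_2, k_3) = 0x9EB36
s_4 = InvRound(s_3, k_2) = 0xE02EE
s_5 = InvRound(s_4, k_1) = 0xB2B0E
s_6 = InvRound(s_5, k_0) = 0x3C3F2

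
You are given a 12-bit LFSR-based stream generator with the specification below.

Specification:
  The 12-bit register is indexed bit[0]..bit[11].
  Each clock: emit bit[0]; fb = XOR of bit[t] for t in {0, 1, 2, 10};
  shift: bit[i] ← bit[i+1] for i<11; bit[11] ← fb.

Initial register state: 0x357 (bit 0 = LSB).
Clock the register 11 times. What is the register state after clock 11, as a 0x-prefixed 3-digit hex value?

0x6BA

reg_0 = 0x357
clock 1: out=1, reg = 0x9AB
clock 2: out=1, reg = 0x4D5
clock 3: out=1, reg = 0xA6A
clock 4: out=0, reg = 0xD35
clock 5: out=1, reg = 0xE9A
clock 6: out=0, reg = 0x74D
clock 7: out=1, reg = 0xBA6
clock 8: out=0, reg = 0x5D3
clock 9: out=1, reg = 0xAE9
clock 10: out=1, reg = 0xD74
clock 11: out=0, reg = 0x6BA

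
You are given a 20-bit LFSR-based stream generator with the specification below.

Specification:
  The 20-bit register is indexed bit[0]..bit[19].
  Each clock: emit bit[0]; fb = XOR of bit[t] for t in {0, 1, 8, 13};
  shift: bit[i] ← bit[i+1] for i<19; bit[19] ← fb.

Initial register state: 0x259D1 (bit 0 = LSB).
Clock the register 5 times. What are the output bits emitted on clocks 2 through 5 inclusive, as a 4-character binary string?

reg_0 = 0x259D1
clock 1: out=1, reg = 0x12CE8
clock 2: out=0, reg = 0x89674
clock 3: out=0, reg = 0x44B3A
clock 4: out=0, reg = 0x2259D
clock 5: out=1, reg = 0x912CE

0001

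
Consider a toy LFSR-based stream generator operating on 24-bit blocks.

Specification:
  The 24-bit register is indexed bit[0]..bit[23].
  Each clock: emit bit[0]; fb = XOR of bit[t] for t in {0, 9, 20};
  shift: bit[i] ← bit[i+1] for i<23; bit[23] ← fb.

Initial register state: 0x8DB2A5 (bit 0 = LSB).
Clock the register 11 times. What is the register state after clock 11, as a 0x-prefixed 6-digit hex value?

0xE691B6

reg_0 = 0x8DB2A5
clock 1: out=1, reg = 0x46D952
clock 2: out=0, reg = 0x236CA9
clock 3: out=1, reg = 0x91B654
clock 4: out=0, reg = 0x48DB2A
clock 5: out=0, reg = 0xA46D95
clock 6: out=1, reg = 0xD236CA
clock 7: out=0, reg = 0x691B65
clock 8: out=1, reg = 0x348DB2
clock 9: out=0, reg = 0x9A46D9
clock 10: out=1, reg = 0xCD236C
clock 11: out=0, reg = 0xE691B6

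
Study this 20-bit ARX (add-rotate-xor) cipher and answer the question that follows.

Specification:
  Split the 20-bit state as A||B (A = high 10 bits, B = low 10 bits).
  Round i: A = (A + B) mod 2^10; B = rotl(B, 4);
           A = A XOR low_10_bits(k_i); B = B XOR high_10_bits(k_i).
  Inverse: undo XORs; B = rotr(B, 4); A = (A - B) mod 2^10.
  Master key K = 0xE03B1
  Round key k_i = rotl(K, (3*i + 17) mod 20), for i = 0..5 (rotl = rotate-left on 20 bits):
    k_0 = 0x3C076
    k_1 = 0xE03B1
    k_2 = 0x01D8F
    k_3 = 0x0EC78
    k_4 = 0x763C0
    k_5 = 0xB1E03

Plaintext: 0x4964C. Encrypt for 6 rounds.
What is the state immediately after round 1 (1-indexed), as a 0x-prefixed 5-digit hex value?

0xC1C39

s_0 = plaintext = 0x4964C
s_1 = Round(s_0, k_0) = 0xC1C39
s_2 = Round(s_1, k_1) = 0x3C410
s_3 = Round(s_2, k_2) = 0x23907
s_4 = Round(s_3, k_3) = 0x7B44F
s_5 = Round(s_4, k_4) = 0x7F129
s_6 = Round(s_5, k_5) = 0x49853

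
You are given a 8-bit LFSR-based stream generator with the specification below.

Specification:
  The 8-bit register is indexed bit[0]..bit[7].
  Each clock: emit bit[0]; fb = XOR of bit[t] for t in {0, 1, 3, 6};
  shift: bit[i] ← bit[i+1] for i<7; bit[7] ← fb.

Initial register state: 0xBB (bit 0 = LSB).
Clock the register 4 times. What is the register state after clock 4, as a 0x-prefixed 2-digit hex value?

reg_0 = 0xBB
clock 1: out=1, reg = 0xDD
clock 2: out=1, reg = 0xEE
clock 3: out=0, reg = 0xF7
clock 4: out=1, reg = 0xFB

0xFB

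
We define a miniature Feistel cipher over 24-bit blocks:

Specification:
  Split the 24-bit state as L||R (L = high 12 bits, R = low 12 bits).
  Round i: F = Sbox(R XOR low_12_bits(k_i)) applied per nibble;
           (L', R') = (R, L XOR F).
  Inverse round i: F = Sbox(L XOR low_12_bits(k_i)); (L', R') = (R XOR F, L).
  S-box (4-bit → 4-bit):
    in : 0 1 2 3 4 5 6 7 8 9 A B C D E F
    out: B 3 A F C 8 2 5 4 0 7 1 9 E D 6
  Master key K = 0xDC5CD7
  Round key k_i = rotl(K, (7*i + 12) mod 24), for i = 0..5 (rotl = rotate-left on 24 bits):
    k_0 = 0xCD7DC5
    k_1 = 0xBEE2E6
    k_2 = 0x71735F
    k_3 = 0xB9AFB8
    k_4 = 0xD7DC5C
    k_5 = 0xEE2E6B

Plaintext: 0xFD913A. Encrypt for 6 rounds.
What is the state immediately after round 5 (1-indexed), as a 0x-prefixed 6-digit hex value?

0x15C5DC

s_0 = plaintext = 0xFD913A
s_1 = Round(s_0, k_0) = 0x13A6BF
s_2 = Round(s_1, k_1) = 0x6BFDBA
s_3 = Round(s_2, k_2) = 0xDBAB67
s_4 = Round(s_3, k_3) = 0xB6715C
s_5 = Round(s_4, k_4) = 0x15C5DC
s_6 = Round(s_5, k_5) = 0x5DC049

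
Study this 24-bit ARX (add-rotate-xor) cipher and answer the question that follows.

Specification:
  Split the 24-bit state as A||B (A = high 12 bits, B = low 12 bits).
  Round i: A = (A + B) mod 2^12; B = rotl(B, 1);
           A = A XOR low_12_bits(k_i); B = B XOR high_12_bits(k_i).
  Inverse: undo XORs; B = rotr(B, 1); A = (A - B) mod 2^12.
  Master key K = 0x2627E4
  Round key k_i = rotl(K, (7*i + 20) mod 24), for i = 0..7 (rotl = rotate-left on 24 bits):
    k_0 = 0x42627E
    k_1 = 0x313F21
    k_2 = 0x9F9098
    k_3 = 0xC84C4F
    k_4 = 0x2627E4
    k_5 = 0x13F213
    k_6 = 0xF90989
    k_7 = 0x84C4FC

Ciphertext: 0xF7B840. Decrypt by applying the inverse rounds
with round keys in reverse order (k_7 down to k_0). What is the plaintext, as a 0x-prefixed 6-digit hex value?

s_0 = ciphertext = 0xF7B840
s_1 = InvRound(s_0, k_7) = 0xB81006
s_2 = InvRound(s_1, k_6) = 0xA3D7CB
s_3 = InvRound(s_2, k_5) = 0x4B437A
s_4 = InvRound(s_3, k_4) = 0x2C408C
s_5 = InvRound(s_4, k_3) = 0x887604
s_6 = InvRound(s_5, k_2) = 0x821FFE
s_7 = InvRound(s_6, k_1) = 0x88AE76
s_8 = InvRound(s_7, k_0) = 0x5CC528

0x5CC528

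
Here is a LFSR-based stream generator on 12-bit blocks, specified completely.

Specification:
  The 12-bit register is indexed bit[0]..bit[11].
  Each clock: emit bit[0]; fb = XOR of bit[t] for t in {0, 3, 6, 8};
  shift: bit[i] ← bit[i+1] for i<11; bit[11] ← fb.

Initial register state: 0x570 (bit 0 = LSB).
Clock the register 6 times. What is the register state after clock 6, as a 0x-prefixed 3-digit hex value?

0xB95

reg_0 = 0x570
clock 1: out=0, reg = 0x2B8
clock 2: out=0, reg = 0x95C
clock 3: out=0, reg = 0xCAE
clock 4: out=0, reg = 0xE57
clock 5: out=1, reg = 0x72B
clock 6: out=1, reg = 0xB95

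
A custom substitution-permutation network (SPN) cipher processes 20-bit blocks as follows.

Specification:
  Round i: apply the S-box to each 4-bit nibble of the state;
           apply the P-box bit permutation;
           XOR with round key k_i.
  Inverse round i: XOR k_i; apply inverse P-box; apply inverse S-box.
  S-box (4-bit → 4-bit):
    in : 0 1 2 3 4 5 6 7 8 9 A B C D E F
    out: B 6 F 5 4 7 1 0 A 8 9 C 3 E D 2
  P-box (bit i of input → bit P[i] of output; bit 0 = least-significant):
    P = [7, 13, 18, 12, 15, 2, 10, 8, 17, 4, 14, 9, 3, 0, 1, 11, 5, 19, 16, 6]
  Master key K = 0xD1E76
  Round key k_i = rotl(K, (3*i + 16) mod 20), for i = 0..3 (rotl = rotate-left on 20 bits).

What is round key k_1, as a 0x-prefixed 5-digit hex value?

0x68F3B

K = 0xD1E76
k_0 = rotl(K, (3*0+16) mod 20) = rotl(K, 16) = 0x6D1E7
k_1 = rotl(K, (3*1+16) mod 20) = rotl(K, 19) = 0x68F3B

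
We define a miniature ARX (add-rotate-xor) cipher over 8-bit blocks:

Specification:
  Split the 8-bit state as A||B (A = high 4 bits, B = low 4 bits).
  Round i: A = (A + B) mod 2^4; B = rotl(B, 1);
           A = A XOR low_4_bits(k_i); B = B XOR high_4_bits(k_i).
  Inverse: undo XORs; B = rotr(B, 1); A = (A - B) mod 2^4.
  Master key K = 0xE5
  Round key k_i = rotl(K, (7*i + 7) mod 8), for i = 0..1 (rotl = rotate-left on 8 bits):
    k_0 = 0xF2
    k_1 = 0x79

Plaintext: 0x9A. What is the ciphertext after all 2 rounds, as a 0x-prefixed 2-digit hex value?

0x22

s_0 = plaintext = 0x9A
s_1 = Round(s_0, k_0) = 0x1A
s_2 = Round(s_1, k_1) = 0x22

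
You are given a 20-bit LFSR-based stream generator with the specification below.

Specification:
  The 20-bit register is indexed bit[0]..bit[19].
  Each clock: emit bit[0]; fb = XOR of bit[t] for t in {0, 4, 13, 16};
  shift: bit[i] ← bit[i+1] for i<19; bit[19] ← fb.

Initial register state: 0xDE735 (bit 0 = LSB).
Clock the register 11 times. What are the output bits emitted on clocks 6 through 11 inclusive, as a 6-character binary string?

reg_0 = 0xDE735
clock 1: out=1, reg = 0x6F39A
clock 2: out=0, reg = 0x379CD
clock 3: out=1, reg = 0x9BCE6
clock 4: out=0, reg = 0x4DE73
clock 5: out=1, reg = 0x26F39
clock 6: out=1, reg = 0x9379C
clock 7: out=0, reg = 0xC9BCE
clock 8: out=0, reg = 0x64DE7
clock 9: out=1, reg = 0xB26F3
clock 10: out=1, reg = 0x59379
clock 11: out=1, reg = 0xAC9BC

100111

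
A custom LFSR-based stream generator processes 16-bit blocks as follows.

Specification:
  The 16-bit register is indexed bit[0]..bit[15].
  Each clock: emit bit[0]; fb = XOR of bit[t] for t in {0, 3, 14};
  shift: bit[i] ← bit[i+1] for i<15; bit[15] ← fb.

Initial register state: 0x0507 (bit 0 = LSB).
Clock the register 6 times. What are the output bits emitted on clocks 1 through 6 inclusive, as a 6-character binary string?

reg_0 = 0x0507
clock 1: out=1, reg = 0x8283
clock 2: out=1, reg = 0xC141
clock 3: out=1, reg = 0x60A0
clock 4: out=0, reg = 0xB050
clock 5: out=0, reg = 0x5828
clock 6: out=0, reg = 0x2C14

111000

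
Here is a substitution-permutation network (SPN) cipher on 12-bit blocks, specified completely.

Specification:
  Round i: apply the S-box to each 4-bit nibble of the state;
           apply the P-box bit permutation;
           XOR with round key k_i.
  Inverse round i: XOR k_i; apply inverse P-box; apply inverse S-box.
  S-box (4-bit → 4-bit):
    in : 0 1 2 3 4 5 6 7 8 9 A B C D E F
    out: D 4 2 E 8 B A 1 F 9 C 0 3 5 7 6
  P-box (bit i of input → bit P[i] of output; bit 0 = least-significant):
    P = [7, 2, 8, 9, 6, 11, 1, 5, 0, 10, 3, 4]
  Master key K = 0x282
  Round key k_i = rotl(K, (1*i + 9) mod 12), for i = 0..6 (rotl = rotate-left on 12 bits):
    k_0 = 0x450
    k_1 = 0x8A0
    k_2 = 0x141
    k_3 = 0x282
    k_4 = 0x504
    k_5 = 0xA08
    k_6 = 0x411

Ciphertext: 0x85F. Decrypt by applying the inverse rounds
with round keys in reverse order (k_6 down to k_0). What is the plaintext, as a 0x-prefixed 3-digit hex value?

0xE84

s_0 = ciphertext = 0x85F
s_1 = InvRound(s_0, k_6) = 0xFE2
s_2 = InvRound(s_1, k_5) = 0xF0D
s_3 = InvRound(s_2, k_4) = 0xD24
s_4 = InvRound(s_3, k_3) = 0x238
s_5 = InvRound(s_4, k_2) = 0x09A
s_6 = InvRound(s_5, k_1) = 0xA3B
s_7 = InvRound(s_6, k_0) = 0xE84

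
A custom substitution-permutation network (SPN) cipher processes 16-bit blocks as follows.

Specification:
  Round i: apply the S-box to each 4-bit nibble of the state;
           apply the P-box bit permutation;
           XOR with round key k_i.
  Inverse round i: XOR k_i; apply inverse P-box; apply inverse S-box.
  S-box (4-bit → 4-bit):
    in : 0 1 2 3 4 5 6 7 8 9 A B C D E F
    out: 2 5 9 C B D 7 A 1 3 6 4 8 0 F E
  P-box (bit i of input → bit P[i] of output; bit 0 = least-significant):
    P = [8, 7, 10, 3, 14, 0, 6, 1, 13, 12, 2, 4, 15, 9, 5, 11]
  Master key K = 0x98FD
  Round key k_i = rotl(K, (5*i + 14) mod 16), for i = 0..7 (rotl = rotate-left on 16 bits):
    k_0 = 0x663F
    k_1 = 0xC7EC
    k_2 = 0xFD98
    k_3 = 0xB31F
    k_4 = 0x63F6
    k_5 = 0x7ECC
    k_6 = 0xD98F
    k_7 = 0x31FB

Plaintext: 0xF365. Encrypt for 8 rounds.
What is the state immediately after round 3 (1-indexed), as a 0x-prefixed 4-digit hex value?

s_0 = plaintext = 0xF365
s_1 = Round(s_0, k_0) = 0x2942
s_2 = Round(s_1, k_1) = 0x3EE7
s_3 = Round(s_2, k_2) = 0x8567
s_4 = Round(s_3, k_3) = 0x53C2
s_5 = Round(s_4, k_4) = 0xEAC8
s_6 = Round(s_5, k_5) = 0xE5EA
s_7 = Round(s_6, k_6) = 0x3778
s_8 = Round(s_7, k_7) = 0x28C8

0x8567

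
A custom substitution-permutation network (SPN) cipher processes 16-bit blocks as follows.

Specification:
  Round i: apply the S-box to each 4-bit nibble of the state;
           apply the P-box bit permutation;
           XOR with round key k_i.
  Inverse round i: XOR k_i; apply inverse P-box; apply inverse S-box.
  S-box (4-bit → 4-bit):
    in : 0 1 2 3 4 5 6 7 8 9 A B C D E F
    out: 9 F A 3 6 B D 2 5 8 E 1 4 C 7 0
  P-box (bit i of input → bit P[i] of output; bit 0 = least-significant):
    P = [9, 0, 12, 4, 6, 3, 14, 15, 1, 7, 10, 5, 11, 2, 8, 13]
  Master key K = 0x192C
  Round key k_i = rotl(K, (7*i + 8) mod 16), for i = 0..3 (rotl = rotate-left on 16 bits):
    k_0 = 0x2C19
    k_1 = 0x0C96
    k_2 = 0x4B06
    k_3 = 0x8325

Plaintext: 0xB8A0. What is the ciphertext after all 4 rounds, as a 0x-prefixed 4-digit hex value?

0xC243

s_0 = plaintext = 0xB8A0
s_1 = Round(s_0, k_0) = 0xE203
s_2 = Round(s_1, k_1) = 0x8773
s_3 = Round(s_2, k_2) = 0x408F
s_4 = Round(s_3, k_3) = 0xC243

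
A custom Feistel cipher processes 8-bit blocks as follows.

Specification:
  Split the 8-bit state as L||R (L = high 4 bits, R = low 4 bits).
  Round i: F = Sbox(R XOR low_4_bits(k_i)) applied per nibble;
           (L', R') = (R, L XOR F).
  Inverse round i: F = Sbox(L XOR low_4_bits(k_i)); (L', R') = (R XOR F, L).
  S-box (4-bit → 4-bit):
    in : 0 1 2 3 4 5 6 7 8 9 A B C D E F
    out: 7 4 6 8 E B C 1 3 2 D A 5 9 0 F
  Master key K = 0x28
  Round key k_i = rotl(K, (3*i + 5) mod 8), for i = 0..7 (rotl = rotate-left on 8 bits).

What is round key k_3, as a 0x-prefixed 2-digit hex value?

K = 0x28
k_0 = rotl(K, (3*0+5) mod 8) = rotl(K, 5) = 0x05
k_1 = rotl(K, (3*1+5) mod 8) = rotl(K, 0) = 0x28
k_2 = rotl(K, (3*2+5) mod 8) = rotl(K, 3) = 0x41
k_3 = rotl(K, (3*3+5) mod 8) = rotl(K, 6) = 0x0A

0x0A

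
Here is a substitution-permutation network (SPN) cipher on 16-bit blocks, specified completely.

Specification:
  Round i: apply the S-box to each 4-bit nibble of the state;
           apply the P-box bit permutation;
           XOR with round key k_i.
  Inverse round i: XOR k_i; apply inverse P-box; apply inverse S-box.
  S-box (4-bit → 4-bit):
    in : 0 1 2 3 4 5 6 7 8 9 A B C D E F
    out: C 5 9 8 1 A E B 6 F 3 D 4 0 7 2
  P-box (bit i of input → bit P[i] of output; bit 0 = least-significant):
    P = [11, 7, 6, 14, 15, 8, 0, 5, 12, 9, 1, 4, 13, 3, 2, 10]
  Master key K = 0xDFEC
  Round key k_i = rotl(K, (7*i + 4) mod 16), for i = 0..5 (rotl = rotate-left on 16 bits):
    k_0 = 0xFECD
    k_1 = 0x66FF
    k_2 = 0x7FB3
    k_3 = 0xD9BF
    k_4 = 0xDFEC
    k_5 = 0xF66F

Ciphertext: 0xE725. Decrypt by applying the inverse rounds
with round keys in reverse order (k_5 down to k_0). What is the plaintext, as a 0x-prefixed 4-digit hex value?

0x5A67

s_0 = ciphertext = 0xE725
s_1 = InvRound(s_0, k_5) = 0xF1FC
s_2 = InvRound(s_1, k_4) = 0x25D4
s_3 = InvRound(s_2, k_3) = 0x71BB
s_4 = InvRound(s_3, k_2) = 0x5FD4
s_5 = InvRound(s_4, k_1) = 0xA164
s_6 = InvRound(s_5, k_0) = 0x5A67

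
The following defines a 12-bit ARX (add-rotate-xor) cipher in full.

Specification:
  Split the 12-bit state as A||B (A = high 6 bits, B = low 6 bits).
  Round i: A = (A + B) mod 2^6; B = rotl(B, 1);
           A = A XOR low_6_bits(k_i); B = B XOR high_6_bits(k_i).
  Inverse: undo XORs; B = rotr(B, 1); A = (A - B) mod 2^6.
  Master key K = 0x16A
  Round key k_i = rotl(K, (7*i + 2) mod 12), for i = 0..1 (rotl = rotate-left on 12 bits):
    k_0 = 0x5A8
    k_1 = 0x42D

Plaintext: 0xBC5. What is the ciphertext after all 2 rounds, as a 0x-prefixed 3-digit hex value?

s_0 = plaintext = 0xBC5
s_1 = Round(s_0, k_0) = 0x71C
s_2 = Round(s_1, k_1) = 0x568

0x568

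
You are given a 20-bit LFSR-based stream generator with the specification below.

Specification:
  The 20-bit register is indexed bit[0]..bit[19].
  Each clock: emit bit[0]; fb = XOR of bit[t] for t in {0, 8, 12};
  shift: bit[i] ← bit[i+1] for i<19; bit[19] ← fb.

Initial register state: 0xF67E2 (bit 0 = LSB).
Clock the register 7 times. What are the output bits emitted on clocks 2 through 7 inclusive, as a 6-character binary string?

100011

reg_0 = 0xF67E2
clock 1: out=0, reg = 0xFB3F1
clock 2: out=1, reg = 0xFD9F8
clock 3: out=0, reg = 0x7ECFC
clock 4: out=0, reg = 0x3F67E
clock 5: out=0, reg = 0x9FB3F
clock 6: out=1, reg = 0xCFD9F
clock 7: out=1, reg = 0xE7ECF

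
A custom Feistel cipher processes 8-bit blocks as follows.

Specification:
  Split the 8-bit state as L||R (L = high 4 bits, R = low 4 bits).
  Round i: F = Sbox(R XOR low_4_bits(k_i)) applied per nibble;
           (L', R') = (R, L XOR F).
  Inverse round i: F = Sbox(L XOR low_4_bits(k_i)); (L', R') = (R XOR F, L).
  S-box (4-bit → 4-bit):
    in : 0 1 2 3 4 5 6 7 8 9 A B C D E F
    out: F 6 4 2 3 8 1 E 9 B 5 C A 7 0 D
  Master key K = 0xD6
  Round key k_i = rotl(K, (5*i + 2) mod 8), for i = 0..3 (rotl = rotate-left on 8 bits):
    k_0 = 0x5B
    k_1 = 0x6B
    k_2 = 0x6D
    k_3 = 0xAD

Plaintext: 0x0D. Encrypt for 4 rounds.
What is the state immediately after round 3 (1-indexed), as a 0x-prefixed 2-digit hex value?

0x89

s_0 = plaintext = 0x0D
s_1 = Round(s_0, k_0) = 0xD1
s_2 = Round(s_1, k_1) = 0x18
s_3 = Round(s_2, k_2) = 0x89
s_4 = Round(s_3, k_3) = 0x9B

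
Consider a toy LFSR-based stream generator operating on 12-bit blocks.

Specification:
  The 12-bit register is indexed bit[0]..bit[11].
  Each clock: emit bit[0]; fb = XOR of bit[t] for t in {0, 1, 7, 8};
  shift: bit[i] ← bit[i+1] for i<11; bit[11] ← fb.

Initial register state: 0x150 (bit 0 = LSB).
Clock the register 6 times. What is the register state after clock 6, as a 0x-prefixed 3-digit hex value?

0xAC5

reg_0 = 0x150
clock 1: out=0, reg = 0x8A8
clock 2: out=0, reg = 0xC54
clock 3: out=0, reg = 0x62A
clock 4: out=0, reg = 0xB15
clock 5: out=1, reg = 0x58A
clock 6: out=0, reg = 0xAC5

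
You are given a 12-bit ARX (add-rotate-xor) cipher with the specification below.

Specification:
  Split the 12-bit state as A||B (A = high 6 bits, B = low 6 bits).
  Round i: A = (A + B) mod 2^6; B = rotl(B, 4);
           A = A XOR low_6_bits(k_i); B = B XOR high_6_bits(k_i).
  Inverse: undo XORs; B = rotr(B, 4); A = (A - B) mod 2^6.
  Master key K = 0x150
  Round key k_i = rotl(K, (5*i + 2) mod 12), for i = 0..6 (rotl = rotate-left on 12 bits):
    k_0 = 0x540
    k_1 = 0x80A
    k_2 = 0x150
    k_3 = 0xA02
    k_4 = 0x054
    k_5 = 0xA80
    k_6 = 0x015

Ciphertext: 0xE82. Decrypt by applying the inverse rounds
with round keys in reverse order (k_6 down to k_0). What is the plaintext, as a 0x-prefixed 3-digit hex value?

s_0 = ciphertext = 0xE82
s_1 = InvRound(s_0, k_6) = 0x9C8
s_2 = InvRound(s_1, k_5) = 0x74A
s_3 = InvRound(s_2, k_4) = 0x76C
s_4 = InvRound(s_3, k_3) = 0x3D0
s_5 = InvRound(s_4, k_2) = 0x295
s_6 = InvRound(s_5, k_1) = 0xA57
s_7 = InvRound(s_6, k_0) = 0x848

0x848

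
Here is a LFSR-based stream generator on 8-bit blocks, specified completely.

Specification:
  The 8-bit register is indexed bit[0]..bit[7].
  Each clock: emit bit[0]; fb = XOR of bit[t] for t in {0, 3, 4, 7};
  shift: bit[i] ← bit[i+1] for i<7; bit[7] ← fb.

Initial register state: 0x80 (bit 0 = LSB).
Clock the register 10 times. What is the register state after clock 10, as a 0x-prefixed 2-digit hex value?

0x41

reg_0 = 0x80
clock 1: out=0, reg = 0xC0
clock 2: out=0, reg = 0xE0
clock 3: out=0, reg = 0xF0
clock 4: out=0, reg = 0x78
clock 5: out=0, reg = 0x3C
clock 6: out=0, reg = 0x1E
clock 7: out=0, reg = 0x0F
clock 8: out=1, reg = 0x07
clock 9: out=1, reg = 0x83
clock 10: out=1, reg = 0x41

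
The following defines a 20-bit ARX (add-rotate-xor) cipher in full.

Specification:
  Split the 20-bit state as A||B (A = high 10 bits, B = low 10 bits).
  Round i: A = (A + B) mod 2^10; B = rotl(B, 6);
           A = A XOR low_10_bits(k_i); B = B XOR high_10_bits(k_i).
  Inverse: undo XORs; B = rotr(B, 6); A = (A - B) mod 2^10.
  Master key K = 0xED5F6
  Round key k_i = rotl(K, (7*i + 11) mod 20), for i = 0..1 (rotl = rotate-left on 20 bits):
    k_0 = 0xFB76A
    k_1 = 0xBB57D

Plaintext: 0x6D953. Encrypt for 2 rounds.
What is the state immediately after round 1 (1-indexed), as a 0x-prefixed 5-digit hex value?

s_0 = plaintext = 0x6D953
s_1 = Round(s_0, k_0) = 0x18F38
s_2 = Round(s_1, k_1) = 0xB98DE

0x18F38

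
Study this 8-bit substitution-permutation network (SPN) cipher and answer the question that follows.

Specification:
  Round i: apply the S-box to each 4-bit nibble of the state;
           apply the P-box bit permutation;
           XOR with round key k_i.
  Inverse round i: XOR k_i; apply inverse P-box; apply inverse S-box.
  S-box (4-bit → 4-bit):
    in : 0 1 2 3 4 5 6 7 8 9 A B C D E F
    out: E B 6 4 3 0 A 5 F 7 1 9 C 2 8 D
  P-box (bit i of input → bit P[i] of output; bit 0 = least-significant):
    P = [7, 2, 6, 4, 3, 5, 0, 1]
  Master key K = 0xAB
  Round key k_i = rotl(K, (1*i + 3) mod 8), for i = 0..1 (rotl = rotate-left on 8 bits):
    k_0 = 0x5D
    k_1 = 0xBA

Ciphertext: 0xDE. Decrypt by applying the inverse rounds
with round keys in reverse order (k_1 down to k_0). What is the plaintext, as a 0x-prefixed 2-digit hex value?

0xF4

s_0 = ciphertext = 0xDE
s_1 = InvRound(s_0, k_1) = 0xD2
s_2 = InvRound(s_1, k_0) = 0xF4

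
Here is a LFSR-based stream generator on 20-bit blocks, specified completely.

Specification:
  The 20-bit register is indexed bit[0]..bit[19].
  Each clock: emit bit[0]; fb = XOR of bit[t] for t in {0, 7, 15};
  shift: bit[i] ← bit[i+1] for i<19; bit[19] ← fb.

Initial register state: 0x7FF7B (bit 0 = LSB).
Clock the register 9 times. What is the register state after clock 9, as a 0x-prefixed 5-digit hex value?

reg_0 = 0x7FF7B
clock 1: out=1, reg = 0x3FFBD
clock 2: out=1, reg = 0x9FFDE
clock 3: out=0, reg = 0x4FFEF
clock 4: out=1, reg = 0xA7FF7
clock 5: out=1, reg = 0x53FFB
clock 6: out=1, reg = 0x29FFD
clock 7: out=1, reg = 0x94FFE
clock 8: out=0, reg = 0xCA7FF
clock 9: out=1, reg = 0xE53FF

0xE53FF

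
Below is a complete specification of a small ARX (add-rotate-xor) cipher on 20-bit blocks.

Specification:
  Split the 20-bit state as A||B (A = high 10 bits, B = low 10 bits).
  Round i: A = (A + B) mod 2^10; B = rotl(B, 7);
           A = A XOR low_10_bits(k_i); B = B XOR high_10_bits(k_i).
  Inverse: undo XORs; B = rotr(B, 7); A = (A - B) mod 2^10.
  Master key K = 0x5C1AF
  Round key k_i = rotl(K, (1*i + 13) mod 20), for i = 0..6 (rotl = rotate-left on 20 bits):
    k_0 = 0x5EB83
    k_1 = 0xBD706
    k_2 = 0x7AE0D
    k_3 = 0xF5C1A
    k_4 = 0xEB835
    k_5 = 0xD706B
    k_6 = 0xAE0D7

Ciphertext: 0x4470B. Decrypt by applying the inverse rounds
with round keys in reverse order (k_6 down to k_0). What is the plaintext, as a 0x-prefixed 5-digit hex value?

s_0 = ciphertext = 0x4470B
s_1 = InvRound(s_0, k_6) = 0x0AD9B
s_2 = InvRound(s_1, k_5) = 0x80E3D
s_3 = InvRound(s_2, k_4) = 0x66C9B
s_4 = InvRound(s_3, k_3) = 0xC6E66
s_5 = InvRound(s_4, k_2) = 0x29C6F
s_6 = InvRound(s_5, k_1) = 0xB30D5
s_7 = InvRound(s_6, k_0) = 0xF517B

0xF517B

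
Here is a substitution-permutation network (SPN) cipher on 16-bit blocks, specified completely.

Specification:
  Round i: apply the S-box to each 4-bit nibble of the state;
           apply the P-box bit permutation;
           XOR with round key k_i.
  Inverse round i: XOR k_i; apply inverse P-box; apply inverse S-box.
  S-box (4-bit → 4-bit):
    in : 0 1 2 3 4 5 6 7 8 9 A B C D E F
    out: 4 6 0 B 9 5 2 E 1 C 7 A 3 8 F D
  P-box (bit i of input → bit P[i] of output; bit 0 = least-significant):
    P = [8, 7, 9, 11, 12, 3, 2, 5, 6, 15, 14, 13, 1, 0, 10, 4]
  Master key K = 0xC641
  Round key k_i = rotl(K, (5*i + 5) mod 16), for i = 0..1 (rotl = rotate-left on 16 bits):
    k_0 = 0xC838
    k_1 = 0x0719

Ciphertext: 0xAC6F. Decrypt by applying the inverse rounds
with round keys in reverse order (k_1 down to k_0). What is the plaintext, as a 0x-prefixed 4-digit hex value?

s_0 = ciphertext = 0xAC6F
s_1 = InvRound(s_0, k_1) = 0x439F
s_2 = InvRound(s_1, k_0) = 0xC69E

0xC69E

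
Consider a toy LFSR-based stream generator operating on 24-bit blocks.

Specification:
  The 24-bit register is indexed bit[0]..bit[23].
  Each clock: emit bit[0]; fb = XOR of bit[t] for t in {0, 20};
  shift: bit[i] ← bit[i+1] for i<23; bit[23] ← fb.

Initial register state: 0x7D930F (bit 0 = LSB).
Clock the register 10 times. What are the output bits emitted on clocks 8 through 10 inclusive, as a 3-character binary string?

reg_0 = 0x7D930F
clock 1: out=1, reg = 0x3EC987
clock 2: out=1, reg = 0x1F64C3
clock 3: out=1, reg = 0x0FB261
clock 4: out=1, reg = 0x87D930
clock 5: out=0, reg = 0x43EC98
clock 6: out=0, reg = 0x21F64C
clock 7: out=0, reg = 0x10FB26
clock 8: out=0, reg = 0x887D93
clock 9: out=1, reg = 0xC43EC9
clock 10: out=1, reg = 0xE21F64

011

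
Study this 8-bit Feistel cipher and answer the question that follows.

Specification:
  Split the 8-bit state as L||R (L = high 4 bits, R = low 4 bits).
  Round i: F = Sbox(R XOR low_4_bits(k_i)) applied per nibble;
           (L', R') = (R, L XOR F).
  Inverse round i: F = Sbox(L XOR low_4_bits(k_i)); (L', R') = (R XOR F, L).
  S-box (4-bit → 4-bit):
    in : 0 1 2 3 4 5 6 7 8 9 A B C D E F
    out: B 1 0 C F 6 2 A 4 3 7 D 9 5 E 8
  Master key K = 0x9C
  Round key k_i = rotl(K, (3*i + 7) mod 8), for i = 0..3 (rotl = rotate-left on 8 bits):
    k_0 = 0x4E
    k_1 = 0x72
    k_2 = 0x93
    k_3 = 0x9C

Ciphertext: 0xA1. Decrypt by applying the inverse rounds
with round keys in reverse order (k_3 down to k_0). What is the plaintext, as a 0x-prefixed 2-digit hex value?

0x0F

s_0 = ciphertext = 0xA1
s_1 = InvRound(s_0, k_3) = 0x3A
s_2 = InvRound(s_1, k_2) = 0x13
s_3 = InvRound(s_2, k_1) = 0xF1
s_4 = InvRound(s_3, k_0) = 0x0F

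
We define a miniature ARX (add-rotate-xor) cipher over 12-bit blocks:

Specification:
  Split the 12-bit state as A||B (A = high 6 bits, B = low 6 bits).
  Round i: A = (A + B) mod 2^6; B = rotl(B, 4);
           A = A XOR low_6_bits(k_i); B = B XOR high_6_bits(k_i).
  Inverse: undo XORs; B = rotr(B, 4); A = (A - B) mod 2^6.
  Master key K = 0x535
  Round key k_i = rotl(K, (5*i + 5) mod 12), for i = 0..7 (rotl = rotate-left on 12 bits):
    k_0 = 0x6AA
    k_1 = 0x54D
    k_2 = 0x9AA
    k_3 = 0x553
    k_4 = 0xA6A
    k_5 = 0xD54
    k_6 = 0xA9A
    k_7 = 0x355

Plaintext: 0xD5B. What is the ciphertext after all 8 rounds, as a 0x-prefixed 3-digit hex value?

s_0 = plaintext = 0xD5B
s_1 = Round(s_0, k_0) = 0xEAC
s_2 = Round(s_1, k_1) = 0xADE
s_3 = Round(s_2, k_2) = 0x8C1
s_4 = Round(s_3, k_3) = 0xDC5
s_5 = Round(s_4, k_4) = 0x5B8
s_6 = Round(s_5, k_5) = 0x6BB
s_7 = Round(s_6, k_6) = 0x3D4
s_8 = Round(s_7, k_7) = 0xD88

0xD88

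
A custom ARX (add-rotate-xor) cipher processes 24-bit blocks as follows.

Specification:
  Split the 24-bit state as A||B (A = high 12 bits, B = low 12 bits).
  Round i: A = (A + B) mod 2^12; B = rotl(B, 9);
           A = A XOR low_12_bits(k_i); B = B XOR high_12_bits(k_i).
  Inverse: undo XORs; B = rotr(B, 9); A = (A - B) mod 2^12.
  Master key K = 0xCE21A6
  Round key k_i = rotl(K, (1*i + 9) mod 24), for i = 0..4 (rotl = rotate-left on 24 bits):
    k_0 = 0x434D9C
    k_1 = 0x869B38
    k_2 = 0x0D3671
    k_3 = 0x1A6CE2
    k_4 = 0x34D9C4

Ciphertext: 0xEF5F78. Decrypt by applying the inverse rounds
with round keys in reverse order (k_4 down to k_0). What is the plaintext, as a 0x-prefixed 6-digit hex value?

s_0 = ciphertext = 0xEF5F78
s_1 = InvRound(s_0, k_4) = 0x5831AE
s_2 = InvRound(s_1, k_3) = 0x921040
s_3 = InvRound(s_2, k_2) = 0xAB8498
s_4 = InvRound(s_3, k_1) = 0x9F278E
s_5 = InvRound(s_4, k_0) = 0x69DDD1

0x69DDD1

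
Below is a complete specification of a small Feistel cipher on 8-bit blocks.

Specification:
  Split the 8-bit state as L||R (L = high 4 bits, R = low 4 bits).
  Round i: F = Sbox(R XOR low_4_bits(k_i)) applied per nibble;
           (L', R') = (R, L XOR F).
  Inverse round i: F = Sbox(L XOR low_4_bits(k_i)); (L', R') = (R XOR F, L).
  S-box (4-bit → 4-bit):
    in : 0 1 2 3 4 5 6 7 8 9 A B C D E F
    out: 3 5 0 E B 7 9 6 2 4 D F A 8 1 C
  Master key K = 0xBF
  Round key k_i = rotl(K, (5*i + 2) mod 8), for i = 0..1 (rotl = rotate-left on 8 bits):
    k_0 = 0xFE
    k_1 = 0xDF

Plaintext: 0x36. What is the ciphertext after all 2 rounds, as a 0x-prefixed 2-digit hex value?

s_0 = plaintext = 0x36
s_1 = Round(s_0, k_0) = 0x61
s_2 = Round(s_1, k_1) = 0x17

0x17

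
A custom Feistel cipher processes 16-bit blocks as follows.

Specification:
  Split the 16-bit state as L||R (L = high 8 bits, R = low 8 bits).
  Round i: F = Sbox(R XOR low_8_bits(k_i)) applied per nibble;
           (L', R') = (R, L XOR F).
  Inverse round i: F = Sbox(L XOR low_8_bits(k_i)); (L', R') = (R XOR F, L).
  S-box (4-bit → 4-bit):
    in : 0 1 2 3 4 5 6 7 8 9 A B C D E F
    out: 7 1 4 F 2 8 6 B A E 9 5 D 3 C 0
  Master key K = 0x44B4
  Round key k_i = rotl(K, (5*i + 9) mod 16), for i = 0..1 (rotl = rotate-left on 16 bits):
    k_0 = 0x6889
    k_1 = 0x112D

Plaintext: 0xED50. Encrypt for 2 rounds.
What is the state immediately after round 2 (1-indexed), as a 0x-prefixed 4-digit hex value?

s_0 = plaintext = 0xED50
s_1 = Round(s_0, k_0) = 0x50D3
s_2 = Round(s_1, k_1) = 0xD35C

0xD35C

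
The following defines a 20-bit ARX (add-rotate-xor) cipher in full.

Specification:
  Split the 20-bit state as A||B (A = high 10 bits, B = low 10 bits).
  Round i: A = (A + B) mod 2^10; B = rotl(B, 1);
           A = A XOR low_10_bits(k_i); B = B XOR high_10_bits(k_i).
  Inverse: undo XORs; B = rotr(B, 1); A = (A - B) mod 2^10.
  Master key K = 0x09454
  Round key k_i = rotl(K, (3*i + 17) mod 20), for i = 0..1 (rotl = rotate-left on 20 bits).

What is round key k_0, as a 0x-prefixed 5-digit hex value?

K = 0x09454
k_0 = rotl(K, (3*0+17) mod 20) = rotl(K, 17) = 0x8128A

0x8128A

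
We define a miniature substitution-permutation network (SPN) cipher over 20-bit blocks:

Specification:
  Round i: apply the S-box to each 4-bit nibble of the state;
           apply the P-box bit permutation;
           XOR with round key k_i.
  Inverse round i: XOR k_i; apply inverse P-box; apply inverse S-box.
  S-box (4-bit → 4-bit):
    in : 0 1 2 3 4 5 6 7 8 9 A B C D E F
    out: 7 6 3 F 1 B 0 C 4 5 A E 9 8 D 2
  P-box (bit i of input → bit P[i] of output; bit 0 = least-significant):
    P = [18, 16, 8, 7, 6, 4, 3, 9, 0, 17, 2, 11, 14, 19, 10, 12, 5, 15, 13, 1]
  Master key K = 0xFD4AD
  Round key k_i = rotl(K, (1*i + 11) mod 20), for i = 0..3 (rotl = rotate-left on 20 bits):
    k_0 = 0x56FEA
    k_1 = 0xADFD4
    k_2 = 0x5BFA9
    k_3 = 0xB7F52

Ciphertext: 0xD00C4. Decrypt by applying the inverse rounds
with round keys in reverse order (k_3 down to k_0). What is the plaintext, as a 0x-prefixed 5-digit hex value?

s_0 = ciphertext = 0xD00C4
s_1 = InvRound(s_0, k_3) = 0x7EBAE
s_2 = InvRound(s_1, k_2) = 0xDE066
s_3 = InvRound(s_2, k_1) = 0xE7AA3
s_4 = InvRound(s_3, k_0) = 0x6B291

0x6B291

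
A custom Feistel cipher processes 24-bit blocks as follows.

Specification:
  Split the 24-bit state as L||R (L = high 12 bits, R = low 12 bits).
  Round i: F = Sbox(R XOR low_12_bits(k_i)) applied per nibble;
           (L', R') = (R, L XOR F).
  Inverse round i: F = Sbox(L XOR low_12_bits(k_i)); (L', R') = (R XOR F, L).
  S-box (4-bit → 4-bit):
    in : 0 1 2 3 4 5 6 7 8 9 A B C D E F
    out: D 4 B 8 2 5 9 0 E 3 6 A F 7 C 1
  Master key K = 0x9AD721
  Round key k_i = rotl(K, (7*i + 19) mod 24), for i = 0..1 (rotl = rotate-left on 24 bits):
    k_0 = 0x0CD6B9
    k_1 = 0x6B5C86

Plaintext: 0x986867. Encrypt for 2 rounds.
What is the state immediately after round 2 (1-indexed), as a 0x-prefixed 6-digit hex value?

s_0 = plaintext = 0x986867
s_1 = Round(s_0, k_0) = 0x8675FA
s_2 = Round(s_1, k_1) = 0x5FAB68

0x5FAB68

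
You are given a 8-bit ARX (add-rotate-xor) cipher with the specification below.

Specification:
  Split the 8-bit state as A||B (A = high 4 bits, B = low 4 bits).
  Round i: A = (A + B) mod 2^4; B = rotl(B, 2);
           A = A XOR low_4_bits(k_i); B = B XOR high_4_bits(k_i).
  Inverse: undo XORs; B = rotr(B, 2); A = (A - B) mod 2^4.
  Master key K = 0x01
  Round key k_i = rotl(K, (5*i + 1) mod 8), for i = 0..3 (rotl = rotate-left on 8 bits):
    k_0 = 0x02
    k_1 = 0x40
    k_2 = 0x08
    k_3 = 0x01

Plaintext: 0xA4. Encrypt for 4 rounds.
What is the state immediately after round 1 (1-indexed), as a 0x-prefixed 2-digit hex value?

s_0 = plaintext = 0xA4
s_1 = Round(s_0, k_0) = 0xC1
s_2 = Round(s_1, k_1) = 0xD0
s_3 = Round(s_2, k_2) = 0x50
s_4 = Round(s_3, k_3) = 0x40

0xC1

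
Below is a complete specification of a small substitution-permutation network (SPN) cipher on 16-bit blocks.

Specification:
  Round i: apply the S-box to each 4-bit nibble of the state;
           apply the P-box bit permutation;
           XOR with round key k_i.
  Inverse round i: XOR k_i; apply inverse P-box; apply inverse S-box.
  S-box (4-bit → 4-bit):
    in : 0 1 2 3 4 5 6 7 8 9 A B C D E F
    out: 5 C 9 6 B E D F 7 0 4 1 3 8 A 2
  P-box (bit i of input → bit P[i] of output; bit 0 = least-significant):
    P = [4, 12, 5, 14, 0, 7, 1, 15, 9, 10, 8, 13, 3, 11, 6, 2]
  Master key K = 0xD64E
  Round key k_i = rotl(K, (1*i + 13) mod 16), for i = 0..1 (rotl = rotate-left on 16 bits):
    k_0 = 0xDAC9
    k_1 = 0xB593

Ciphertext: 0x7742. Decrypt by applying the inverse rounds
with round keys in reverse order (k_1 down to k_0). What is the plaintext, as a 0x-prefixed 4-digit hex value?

s_0 = ciphertext = 0x7742
s_1 = InvRound(s_0, k_1) = 0xAB42
s_2 = InvRound(s_1, k_0) = 0xB18E

0xB18E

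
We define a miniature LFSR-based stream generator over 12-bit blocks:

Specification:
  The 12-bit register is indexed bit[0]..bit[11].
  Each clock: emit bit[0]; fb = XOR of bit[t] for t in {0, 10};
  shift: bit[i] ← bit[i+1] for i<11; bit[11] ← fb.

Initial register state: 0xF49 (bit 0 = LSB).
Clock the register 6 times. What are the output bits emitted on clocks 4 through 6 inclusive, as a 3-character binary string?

100

reg_0 = 0xF49
clock 1: out=1, reg = 0x7A4
clock 2: out=0, reg = 0xBD2
clock 3: out=0, reg = 0x5E9
clock 4: out=1, reg = 0x2F4
clock 5: out=0, reg = 0x17A
clock 6: out=0, reg = 0x0BD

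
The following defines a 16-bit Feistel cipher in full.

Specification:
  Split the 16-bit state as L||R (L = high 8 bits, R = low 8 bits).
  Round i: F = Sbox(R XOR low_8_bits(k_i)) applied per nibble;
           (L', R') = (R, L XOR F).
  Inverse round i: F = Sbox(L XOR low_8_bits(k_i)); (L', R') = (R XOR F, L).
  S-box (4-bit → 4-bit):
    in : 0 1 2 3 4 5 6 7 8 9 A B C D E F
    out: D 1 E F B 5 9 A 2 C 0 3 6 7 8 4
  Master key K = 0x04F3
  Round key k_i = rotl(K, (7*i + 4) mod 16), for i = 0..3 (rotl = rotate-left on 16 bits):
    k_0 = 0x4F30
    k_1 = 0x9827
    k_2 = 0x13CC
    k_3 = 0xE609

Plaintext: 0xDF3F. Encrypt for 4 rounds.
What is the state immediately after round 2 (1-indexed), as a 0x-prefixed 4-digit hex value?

s_0 = plaintext = 0xDF3F
s_1 = Round(s_0, k_0) = 0x3F0B
s_2 = Round(s_1, k_1) = 0x0BD9
s_3 = Round(s_2, k_2) = 0xD91E
s_4 = Round(s_3, k_3) = 0x1EC3

0x0BD9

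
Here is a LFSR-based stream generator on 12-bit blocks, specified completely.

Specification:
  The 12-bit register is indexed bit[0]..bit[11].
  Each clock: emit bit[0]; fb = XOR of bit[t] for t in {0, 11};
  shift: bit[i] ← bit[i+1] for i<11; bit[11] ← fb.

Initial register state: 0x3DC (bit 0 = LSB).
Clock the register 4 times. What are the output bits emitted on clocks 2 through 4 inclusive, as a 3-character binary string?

011

reg_0 = 0x3DC
clock 1: out=0, reg = 0x1EE
clock 2: out=0, reg = 0x0F7
clock 3: out=1, reg = 0x87B
clock 4: out=1, reg = 0x43D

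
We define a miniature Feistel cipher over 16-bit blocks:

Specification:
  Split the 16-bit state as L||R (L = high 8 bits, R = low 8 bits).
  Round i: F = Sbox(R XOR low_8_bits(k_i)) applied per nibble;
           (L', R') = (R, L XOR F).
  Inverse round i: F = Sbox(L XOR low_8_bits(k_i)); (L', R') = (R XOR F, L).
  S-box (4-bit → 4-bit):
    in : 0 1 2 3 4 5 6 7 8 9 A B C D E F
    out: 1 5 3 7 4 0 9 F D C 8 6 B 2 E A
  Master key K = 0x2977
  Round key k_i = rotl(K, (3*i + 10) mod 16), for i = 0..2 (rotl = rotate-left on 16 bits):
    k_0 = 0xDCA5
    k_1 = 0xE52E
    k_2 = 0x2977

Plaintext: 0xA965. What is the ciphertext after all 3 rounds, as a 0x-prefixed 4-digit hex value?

0x1C8E

s_0 = plaintext = 0xA965
s_1 = Round(s_0, k_0) = 0x6518
s_2 = Round(s_1, k_1) = 0x181C
s_3 = Round(s_2, k_2) = 0x1C8E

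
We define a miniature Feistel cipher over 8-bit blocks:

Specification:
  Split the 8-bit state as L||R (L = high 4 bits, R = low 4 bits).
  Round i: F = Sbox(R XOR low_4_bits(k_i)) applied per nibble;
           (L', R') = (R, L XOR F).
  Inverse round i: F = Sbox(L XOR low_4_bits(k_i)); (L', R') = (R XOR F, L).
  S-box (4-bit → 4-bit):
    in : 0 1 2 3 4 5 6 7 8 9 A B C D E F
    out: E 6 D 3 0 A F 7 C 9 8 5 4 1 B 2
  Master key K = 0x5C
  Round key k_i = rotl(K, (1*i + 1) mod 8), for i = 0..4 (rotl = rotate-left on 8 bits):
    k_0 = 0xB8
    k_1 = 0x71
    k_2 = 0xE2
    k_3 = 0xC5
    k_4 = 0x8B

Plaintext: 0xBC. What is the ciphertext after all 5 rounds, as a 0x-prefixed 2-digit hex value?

0x2D

s_0 = plaintext = 0xBC
s_1 = Round(s_0, k_0) = 0xCB
s_2 = Round(s_1, k_1) = 0xB4
s_3 = Round(s_2, k_2) = 0x44
s_4 = Round(s_3, k_3) = 0x42
s_5 = Round(s_4, k_4) = 0x2D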